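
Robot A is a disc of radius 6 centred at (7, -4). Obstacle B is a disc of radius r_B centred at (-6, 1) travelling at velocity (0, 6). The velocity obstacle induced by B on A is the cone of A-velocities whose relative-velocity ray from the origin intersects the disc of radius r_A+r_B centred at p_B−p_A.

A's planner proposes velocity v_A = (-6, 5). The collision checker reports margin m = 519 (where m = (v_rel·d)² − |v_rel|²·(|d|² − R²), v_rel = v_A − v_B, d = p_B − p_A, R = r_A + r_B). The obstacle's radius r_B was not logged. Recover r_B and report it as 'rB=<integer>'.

m = 519
d = (-13, 5);  v_rel = (-6, -1),  |v_rel|² = 37
v_rel×d = (-6)·(5) − (-1)·(-13) = -43
since m = R²·37 − (-43)²:  R² = (1849 + 519) / 37 = 64
R = √64 = 8  ⇒  r_B = 8 − 6 = 2

rB=2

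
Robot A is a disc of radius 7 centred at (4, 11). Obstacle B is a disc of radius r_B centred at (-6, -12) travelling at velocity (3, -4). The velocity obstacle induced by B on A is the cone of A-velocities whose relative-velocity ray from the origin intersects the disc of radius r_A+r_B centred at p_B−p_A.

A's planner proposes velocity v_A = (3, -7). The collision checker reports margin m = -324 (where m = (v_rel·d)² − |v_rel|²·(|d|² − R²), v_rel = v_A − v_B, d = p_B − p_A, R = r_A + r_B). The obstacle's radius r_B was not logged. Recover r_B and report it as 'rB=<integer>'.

m = -324
d = (-10, -23);  v_rel = (0, -3),  |v_rel|² = 9
v_rel×d = (0)·(-23) − (-3)·(-10) = -30
since m = R²·9 − (-30)²:  R² = (900 + -324) / 9 = 64
R = √64 = 8  ⇒  r_B = 8 − 7 = 1

rB=1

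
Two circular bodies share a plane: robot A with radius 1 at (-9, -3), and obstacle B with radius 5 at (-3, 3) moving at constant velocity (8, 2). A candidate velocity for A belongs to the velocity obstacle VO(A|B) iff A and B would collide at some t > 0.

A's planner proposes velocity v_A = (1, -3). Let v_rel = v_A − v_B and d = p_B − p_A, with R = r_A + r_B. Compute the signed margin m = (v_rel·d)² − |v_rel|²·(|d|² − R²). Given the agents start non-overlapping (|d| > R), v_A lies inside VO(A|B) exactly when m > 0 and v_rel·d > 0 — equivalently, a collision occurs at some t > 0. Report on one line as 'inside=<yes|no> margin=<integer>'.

d = (6, 6),  |d|² = 72;  R = 1+5 = 6,  c = 72−6² = 36
v_rel = (-7, -5),  |v_rel|² = 74;  v_rel·d = (-7)·(6) + (-5)·(6) = -72
74·t² + 144·t + 36 = 0  ⇒  m = (-72)² − 74·36 = 2520
m = 2520 > 0,  v_rel·d = -72 < 0  ⇒  outside

inside=no margin=2520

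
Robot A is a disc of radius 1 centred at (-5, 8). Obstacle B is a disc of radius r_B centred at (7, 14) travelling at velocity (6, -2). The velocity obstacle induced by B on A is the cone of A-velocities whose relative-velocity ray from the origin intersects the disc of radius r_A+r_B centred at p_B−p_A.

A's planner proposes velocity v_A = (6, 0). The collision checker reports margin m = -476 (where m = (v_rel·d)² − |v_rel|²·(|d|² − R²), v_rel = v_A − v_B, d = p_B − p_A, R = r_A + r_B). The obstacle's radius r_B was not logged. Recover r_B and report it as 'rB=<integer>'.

m = -476
d = (12, 6);  v_rel = (0, 2),  |v_rel|² = 4
v_rel×d = (0)·(6) − (2)·(12) = -24
since m = R²·4 − (-24)²:  R² = (576 + -476) / 4 = 25
R = √25 = 5  ⇒  r_B = 5 − 1 = 4

rB=4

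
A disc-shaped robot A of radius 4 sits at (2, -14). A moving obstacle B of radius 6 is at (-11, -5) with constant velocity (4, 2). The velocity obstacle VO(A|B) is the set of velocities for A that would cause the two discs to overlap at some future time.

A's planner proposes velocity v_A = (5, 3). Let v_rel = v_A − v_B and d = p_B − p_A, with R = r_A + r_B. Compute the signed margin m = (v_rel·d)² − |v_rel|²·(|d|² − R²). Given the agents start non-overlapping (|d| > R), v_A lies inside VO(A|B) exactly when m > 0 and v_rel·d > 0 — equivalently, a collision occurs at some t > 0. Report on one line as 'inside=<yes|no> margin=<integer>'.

d = (-13, 9),  |d|² = 250;  R = 4+6 = 10,  c = 250−10² = 150
v_rel = (1, 1),  |v_rel|² = 2;  v_rel·d = (1)·(-13) + (1)·(9) = -4
2·t² + 8·t + 150 = 0  ⇒  m = (-4)² − 2·150 = -284
m = -284 < 0,  v_rel·d = -4 < 0  ⇒  outside

inside=no margin=-284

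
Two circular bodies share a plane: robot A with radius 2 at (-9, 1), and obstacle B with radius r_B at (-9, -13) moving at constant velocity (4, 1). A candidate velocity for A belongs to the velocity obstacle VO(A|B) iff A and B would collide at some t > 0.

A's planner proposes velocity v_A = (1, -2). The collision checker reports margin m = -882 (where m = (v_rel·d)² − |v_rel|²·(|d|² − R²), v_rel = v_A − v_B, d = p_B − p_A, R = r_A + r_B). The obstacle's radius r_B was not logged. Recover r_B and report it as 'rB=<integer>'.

m = -882
d = (0, -14);  v_rel = (-3, -3),  |v_rel|² = 18
v_rel×d = (-3)·(-14) − (-3)·(0) = 42
since m = R²·18 − 42²:  R² = (1764 + -882) / 18 = 49
R = √49 = 7  ⇒  r_B = 7 − 2 = 5

rB=5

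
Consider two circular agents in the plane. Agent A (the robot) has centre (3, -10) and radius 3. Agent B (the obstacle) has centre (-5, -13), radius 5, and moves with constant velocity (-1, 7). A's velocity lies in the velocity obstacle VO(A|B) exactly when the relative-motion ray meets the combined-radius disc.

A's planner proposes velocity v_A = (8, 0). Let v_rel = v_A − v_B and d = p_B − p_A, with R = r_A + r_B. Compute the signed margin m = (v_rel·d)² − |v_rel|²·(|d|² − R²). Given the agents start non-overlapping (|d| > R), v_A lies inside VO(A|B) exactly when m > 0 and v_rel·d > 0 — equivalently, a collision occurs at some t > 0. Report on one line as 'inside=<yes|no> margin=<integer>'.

d = (-8, -3),  |d|² = 73;  R = 3+5 = 8,  c = 73−8² = 9
v_rel = (9, -7),  |v_rel|² = 130;  v_rel·d = (9)·(-8) + (-7)·(-3) = -51
130·t² + 102·t + 9 = 0  ⇒  m = (-51)² − 130·9 = 1431
m = 1431 > 0,  v_rel·d = -51 < 0  ⇒  outside

inside=no margin=1431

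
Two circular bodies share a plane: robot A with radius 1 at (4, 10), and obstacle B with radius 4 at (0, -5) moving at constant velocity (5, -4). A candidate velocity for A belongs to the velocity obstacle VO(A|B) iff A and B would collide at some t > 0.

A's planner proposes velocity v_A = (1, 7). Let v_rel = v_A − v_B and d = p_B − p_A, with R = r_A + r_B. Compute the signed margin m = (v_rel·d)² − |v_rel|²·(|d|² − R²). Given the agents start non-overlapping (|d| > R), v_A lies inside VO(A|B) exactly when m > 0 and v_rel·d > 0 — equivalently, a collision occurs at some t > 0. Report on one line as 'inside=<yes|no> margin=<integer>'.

d = (-4, -15),  |d|² = 241;  R = 1+4 = 5,  c = 241−5² = 216
v_rel = (-4, 11),  |v_rel|² = 137;  v_rel·d = (-4)·(-4) + (11)·(-15) = -149
137·t² + 298·t + 216 = 0  ⇒  m = (-149)² − 137·216 = -7391
m = -7391 < 0,  v_rel·d = -149 < 0  ⇒  outside

inside=no margin=-7391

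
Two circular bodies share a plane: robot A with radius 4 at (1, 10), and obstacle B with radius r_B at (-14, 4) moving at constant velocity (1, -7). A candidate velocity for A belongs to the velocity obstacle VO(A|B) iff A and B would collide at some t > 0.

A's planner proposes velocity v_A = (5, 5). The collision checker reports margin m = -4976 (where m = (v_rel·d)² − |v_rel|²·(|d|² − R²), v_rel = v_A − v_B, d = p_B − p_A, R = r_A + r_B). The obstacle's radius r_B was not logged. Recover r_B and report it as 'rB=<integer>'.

m = -4976
d = (-15, -6);  v_rel = (4, 12),  |v_rel|² = 160
v_rel×d = (4)·(-6) − (12)·(-15) = 156
since m = R²·160 − 156²:  R² = (24336 + -4976) / 160 = 121
R = √121 = 11  ⇒  r_B = 11 − 4 = 7

rB=7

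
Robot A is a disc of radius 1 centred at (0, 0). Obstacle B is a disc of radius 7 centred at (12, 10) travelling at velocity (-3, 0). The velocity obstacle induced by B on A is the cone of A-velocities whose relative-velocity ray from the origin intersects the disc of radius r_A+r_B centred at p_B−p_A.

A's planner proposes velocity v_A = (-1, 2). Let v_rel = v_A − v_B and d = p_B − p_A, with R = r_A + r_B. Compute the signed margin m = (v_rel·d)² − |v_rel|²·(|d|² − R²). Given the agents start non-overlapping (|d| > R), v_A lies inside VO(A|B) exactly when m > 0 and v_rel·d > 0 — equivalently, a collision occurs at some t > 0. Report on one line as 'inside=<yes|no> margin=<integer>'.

d = (12, 10),  |d|² = 244;  R = 1+7 = 8,  c = 244−8² = 180
v_rel = (2, 2),  |v_rel|² = 8;  v_rel·d = (2)·(12) + (2)·(10) = 44
8·t² − 88·t + 180 = 0  ⇒  m = 44² − 8·180 = 496
m = 496 > 0,  v_rel·d = 44 > 0  ⇒  inside

inside=yes margin=496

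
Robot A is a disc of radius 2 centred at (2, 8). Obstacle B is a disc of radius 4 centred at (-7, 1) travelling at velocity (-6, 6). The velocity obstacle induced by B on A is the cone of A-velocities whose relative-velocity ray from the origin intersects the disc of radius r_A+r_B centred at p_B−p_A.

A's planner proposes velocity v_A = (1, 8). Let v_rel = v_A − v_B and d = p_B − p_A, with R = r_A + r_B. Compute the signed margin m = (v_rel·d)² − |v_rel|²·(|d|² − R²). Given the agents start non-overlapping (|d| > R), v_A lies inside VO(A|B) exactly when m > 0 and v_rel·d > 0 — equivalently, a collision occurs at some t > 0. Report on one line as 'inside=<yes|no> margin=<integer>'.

d = (-9, -7),  |d|² = 130;  R = 2+4 = 6,  c = 130−6² = 94
v_rel = (7, 2),  |v_rel|² = 53;  v_rel·d = (7)·(-9) + (2)·(-7) = -77
53·t² + 154·t + 94 = 0  ⇒  m = (-77)² − 53·94 = 947
m = 947 > 0,  v_rel·d = -77 < 0  ⇒  outside

inside=no margin=947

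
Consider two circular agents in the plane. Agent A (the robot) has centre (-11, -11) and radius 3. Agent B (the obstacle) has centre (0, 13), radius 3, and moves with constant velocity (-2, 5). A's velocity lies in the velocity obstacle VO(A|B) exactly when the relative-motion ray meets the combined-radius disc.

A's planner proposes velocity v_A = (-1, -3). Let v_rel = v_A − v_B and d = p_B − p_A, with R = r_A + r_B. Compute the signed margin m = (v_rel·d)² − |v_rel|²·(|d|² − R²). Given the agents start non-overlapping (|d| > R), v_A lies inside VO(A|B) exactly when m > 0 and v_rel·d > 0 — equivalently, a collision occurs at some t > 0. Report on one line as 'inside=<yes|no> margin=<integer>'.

d = (11, 24),  |d|² = 697;  R = 3+3 = 6,  c = 697−6² = 661
v_rel = (1, -8),  |v_rel|² = 65;  v_rel·d = (1)·(11) + (-8)·(24) = -181
65·t² + 362·t + 661 = 0  ⇒  m = (-181)² − 65·661 = -10204
m = -10204 < 0,  v_rel·d = -181 < 0  ⇒  outside

inside=no margin=-10204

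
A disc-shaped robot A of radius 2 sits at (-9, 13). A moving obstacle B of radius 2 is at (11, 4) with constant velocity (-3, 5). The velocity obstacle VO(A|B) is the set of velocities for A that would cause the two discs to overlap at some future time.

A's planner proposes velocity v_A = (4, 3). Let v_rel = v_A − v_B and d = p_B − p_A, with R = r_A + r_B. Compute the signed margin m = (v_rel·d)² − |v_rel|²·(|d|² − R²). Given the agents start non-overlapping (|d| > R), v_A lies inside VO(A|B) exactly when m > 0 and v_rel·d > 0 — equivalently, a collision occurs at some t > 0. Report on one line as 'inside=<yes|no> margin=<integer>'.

d = (20, -9),  |d|² = 481;  R = 2+2 = 4,  c = 481−4² = 465
v_rel = (7, -2),  |v_rel|² = 53;  v_rel·d = (7)·(20) + (-2)·(-9) = 158
53·t² − 316·t + 465 = 0  ⇒  m = 158² − 53·465 = 319
m = 319 > 0,  v_rel·d = 158 > 0  ⇒  inside

inside=yes margin=319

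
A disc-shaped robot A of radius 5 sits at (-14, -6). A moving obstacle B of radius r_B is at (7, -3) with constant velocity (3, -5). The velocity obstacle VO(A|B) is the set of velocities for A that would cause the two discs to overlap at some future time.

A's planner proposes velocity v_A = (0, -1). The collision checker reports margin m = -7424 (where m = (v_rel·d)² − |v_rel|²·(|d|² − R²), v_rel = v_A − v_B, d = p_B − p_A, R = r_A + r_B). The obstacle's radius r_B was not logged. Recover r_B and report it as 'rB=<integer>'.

m = -7424
d = (21, 3);  v_rel = (-3, 4),  |v_rel|² = 25
v_rel×d = (-3)·(3) − (4)·(21) = -93
since m = R²·25 − (-93)²:  R² = (8649 + -7424) / 25 = 49
R = √49 = 7  ⇒  r_B = 7 − 5 = 2

rB=2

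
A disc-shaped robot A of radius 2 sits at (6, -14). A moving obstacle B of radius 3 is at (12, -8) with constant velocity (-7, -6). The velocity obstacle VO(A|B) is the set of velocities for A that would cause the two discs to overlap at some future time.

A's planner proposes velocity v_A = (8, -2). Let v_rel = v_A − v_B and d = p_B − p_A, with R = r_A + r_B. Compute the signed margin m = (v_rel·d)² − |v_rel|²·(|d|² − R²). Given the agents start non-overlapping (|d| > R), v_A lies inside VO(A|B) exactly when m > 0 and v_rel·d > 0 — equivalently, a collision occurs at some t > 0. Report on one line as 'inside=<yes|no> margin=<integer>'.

d = (6, 6),  |d|² = 72;  R = 2+3 = 5,  c = 72−5² = 47
v_rel = (15, 4),  |v_rel|² = 241;  v_rel·d = (15)·(6) + (4)·(6) = 114
241·t² − 228·t + 47 = 0  ⇒  m = 114² − 241·47 = 1669
m = 1669 > 0,  v_rel·d = 114 > 0  ⇒  inside

inside=yes margin=1669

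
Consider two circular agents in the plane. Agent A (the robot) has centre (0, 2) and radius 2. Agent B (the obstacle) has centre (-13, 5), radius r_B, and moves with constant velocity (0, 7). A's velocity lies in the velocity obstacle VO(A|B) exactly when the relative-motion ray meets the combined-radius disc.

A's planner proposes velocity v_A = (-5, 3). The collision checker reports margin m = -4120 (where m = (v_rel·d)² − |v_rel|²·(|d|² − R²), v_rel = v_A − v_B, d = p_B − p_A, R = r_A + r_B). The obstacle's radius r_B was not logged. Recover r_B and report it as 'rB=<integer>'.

m = -4120
d = (-13, 3);  v_rel = (-5, -4),  |v_rel|² = 41
v_rel×d = (-5)·(3) − (-4)·(-13) = -67
since m = R²·41 − (-67)²:  R² = (4489 + -4120) / 41 = 9
R = √9 = 3  ⇒  r_B = 3 − 2 = 1

rB=1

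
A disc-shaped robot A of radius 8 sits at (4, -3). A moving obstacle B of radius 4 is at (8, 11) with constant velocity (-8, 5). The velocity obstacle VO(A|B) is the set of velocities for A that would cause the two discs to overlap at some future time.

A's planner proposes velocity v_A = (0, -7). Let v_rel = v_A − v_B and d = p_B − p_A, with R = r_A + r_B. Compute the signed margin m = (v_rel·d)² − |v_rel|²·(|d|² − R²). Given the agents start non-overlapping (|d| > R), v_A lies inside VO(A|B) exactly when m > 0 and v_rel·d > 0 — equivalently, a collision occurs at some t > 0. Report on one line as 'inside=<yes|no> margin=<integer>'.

d = (4, 14),  |d|² = 212;  R = 8+4 = 12,  c = 212−12² = 68
v_rel = (8, -12),  |v_rel|² = 208;  v_rel·d = (8)·(4) + (-12)·(14) = -136
208·t² + 272·t + 68 = 0  ⇒  m = (-136)² − 208·68 = 4352
m = 4352 > 0,  v_rel·d = -136 < 0  ⇒  outside

inside=no margin=4352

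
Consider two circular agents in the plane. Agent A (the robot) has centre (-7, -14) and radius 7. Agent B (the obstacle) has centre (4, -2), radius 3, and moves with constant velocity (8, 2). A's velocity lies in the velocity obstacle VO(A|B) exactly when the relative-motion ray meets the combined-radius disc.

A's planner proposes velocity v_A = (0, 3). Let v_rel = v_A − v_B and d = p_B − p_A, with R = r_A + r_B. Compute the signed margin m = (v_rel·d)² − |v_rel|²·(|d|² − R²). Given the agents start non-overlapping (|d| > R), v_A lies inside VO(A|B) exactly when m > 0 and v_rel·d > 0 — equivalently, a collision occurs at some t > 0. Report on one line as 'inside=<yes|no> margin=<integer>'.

d = (11, 12),  |d|² = 265;  R = 7+3 = 10,  c = 265−10² = 165
v_rel = (-8, 1),  |v_rel|² = 65;  v_rel·d = (-8)·(11) + (1)·(12) = -76
65·t² + 152·t + 165 = 0  ⇒  m = (-76)² − 65·165 = -4949
m = -4949 < 0,  v_rel·d = -76 < 0  ⇒  outside

inside=no margin=-4949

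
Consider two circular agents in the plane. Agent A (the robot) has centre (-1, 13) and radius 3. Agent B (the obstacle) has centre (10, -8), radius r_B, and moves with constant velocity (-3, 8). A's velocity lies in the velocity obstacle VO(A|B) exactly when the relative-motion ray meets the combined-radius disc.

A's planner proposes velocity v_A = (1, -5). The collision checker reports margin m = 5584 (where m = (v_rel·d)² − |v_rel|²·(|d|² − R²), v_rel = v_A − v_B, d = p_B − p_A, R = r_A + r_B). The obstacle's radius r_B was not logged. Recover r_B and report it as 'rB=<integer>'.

m = 5584
d = (11, -21);  v_rel = (4, -13),  |v_rel|² = 185
v_rel×d = (4)·(-21) − (-13)·(11) = 59
since m = R²·185 − 59²:  R² = (3481 + 5584) / 185 = 49
R = √49 = 7  ⇒  r_B = 7 − 3 = 4

rB=4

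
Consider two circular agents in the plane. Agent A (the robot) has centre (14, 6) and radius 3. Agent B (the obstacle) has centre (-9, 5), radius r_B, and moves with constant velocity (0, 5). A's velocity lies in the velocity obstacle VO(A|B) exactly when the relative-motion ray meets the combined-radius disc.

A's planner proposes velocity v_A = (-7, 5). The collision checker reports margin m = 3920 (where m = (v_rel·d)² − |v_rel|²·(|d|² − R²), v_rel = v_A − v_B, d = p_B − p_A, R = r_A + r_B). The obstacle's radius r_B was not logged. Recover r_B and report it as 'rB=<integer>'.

m = 3920
d = (-23, -1);  v_rel = (-7, 0),  |v_rel|² = 49
v_rel×d = (-7)·(-1) − (0)·(-23) = 7
since m = R²·49 − 7²:  R² = (49 + 3920) / 49 = 81
R = √81 = 9  ⇒  r_B = 9 − 3 = 6

rB=6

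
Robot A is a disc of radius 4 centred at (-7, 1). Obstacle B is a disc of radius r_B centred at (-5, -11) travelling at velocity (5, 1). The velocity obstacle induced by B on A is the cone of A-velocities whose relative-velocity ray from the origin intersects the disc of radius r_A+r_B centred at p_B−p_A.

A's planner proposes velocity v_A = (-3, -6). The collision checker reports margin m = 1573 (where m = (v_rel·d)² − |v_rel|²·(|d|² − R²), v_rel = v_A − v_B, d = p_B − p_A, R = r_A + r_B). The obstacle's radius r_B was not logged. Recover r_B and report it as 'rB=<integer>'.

m = 1573
d = (2, -12);  v_rel = (-8, -7),  |v_rel|² = 113
v_rel×d = (-8)·(-12) − (-7)·(2) = 110
since m = R²·113 − 110²:  R² = (12100 + 1573) / 113 = 121
R = √121 = 11  ⇒  r_B = 11 − 4 = 7

rB=7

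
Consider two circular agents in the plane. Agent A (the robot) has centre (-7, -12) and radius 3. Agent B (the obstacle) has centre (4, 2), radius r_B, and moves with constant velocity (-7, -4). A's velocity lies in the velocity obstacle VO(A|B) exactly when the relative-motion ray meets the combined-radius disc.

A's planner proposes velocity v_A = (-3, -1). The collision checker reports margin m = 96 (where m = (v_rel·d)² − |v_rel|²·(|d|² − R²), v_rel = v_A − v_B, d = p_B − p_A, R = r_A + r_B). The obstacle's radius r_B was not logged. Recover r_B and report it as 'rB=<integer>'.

m = 96
d = (11, 14);  v_rel = (4, 3),  |v_rel|² = 25
v_rel×d = (4)·(14) − (3)·(11) = 23
since m = R²·25 − 23²:  R² = (529 + 96) / 25 = 25
R = √25 = 5  ⇒  r_B = 5 − 3 = 2

rB=2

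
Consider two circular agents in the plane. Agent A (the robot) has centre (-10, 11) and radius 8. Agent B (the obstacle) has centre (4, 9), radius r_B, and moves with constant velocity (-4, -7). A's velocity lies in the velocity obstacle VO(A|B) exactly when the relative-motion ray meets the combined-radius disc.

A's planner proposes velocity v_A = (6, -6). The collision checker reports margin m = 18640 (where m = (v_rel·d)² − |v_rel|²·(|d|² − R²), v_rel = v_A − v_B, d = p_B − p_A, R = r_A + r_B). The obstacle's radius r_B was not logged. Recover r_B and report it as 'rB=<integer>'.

m = 18640
d = (14, -2);  v_rel = (10, 1),  |v_rel|² = 101
v_rel×d = (10)·(-2) − (1)·(14) = -34
since m = R²·101 − (-34)²:  R² = (1156 + 18640) / 101 = 196
R = √196 = 14  ⇒  r_B = 14 − 8 = 6

rB=6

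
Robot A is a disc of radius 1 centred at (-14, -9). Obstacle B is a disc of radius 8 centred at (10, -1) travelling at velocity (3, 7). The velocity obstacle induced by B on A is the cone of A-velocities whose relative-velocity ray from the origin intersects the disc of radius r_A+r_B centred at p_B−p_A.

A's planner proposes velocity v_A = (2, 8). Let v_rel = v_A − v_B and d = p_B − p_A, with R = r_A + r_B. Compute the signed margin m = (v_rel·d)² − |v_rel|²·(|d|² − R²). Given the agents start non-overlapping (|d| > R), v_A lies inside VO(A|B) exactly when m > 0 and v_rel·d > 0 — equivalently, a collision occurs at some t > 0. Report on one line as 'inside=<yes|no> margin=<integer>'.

d = (24, 8),  |d|² = 640;  R = 1+8 = 9,  c = 640−9² = 559
v_rel = (-1, 1),  |v_rel|² = 2;  v_rel·d = (-1)·(24) + (1)·(8) = -16
2·t² + 32·t + 559 = 0  ⇒  m = (-16)² − 2·559 = -862
m = -862 < 0,  v_rel·d = -16 < 0  ⇒  outside

inside=no margin=-862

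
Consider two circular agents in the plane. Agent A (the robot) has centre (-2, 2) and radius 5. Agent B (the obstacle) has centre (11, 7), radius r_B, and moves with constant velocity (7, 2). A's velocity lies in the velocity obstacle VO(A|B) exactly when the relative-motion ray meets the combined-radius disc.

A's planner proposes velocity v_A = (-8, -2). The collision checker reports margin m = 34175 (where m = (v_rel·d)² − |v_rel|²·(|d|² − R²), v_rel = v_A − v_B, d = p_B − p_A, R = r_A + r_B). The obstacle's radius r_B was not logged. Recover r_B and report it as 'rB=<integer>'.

m = 34175
d = (13, 5);  v_rel = (-15, -4),  |v_rel|² = 241
v_rel×d = (-15)·(5) − (-4)·(13) = -23
since m = R²·241 − (-23)²:  R² = (529 + 34175) / 241 = 144
R = √144 = 12  ⇒  r_B = 12 − 5 = 7

rB=7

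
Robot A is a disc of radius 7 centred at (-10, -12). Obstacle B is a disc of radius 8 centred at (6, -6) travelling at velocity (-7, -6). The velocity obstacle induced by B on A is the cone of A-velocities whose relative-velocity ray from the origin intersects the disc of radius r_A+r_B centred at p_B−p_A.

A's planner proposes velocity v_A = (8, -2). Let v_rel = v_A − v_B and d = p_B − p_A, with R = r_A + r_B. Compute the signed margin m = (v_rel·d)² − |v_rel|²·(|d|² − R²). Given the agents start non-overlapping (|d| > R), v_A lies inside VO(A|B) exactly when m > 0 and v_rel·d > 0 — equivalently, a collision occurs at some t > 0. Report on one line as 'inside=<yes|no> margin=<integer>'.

d = (16, 6),  |d|² = 292;  R = 7+8 = 15,  c = 292−15² = 67
v_rel = (15, 4),  |v_rel|² = 241;  v_rel·d = (15)·(16) + (4)·(6) = 264
241·t² − 528·t + 67 = 0  ⇒  m = 264² − 241·67 = 53549
m = 53549 > 0,  v_rel·d = 264 > 0  ⇒  inside

inside=yes margin=53549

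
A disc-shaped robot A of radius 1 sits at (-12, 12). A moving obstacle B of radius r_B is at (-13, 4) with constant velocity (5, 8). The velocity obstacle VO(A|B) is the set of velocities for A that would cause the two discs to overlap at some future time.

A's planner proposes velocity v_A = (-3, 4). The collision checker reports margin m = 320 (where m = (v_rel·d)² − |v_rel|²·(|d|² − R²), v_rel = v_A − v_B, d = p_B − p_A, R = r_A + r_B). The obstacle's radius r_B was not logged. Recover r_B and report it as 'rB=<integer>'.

m = 320
d = (-1, -8);  v_rel = (-8, -4),  |v_rel|² = 80
v_rel×d = (-8)·(-8) − (-4)·(-1) = 60
since m = R²·80 − 60²:  R² = (3600 + 320) / 80 = 49
R = √49 = 7  ⇒  r_B = 7 − 1 = 6

rB=6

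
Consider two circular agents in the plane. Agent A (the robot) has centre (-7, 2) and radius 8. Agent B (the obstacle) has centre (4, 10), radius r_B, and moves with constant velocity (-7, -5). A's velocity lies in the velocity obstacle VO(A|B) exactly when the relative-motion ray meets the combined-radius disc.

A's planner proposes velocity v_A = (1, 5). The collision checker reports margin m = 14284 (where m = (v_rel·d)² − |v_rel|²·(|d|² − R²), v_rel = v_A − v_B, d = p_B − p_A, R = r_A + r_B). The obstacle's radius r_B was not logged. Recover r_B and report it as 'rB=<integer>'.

m = 14284
d = (11, 8);  v_rel = (8, 10),  |v_rel|² = 164
v_rel×d = (8)·(8) − (10)·(11) = -46
since m = R²·164 − (-46)²:  R² = (2116 + 14284) / 164 = 100
R = √100 = 10  ⇒  r_B = 10 − 8 = 2

rB=2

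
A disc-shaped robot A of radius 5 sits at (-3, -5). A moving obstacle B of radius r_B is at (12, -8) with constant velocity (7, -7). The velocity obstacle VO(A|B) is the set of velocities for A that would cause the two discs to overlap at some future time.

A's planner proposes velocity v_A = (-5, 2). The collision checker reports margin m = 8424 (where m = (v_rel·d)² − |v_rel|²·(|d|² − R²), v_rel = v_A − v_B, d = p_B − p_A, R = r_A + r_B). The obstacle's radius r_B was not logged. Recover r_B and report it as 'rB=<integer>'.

m = 8424
d = (15, -3);  v_rel = (-12, 9),  |v_rel|² = 225
v_rel×d = (-12)·(-3) − (9)·(15) = -99
since m = R²·225 − (-99)²:  R² = (9801 + 8424) / 225 = 81
R = √81 = 9  ⇒  r_B = 9 − 5 = 4

rB=4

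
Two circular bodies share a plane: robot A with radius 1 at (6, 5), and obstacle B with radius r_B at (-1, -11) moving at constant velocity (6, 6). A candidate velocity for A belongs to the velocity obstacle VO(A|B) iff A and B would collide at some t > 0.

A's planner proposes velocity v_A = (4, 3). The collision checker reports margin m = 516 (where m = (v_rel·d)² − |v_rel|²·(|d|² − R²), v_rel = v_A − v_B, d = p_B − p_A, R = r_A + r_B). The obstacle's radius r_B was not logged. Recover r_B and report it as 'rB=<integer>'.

m = 516
d = (-7, -16);  v_rel = (-2, -3),  |v_rel|² = 13
v_rel×d = (-2)·(-16) − (-3)·(-7) = 11
since m = R²·13 − 11²:  R² = (121 + 516) / 13 = 49
R = √49 = 7  ⇒  r_B = 7 − 1 = 6

rB=6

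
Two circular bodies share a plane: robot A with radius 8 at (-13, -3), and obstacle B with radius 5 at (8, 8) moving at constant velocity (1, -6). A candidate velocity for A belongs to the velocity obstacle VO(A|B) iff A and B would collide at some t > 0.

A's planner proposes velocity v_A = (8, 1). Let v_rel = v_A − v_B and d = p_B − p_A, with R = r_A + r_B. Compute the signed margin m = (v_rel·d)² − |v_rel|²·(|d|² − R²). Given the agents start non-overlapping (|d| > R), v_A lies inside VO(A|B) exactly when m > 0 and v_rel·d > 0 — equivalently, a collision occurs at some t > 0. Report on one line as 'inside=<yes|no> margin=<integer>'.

d = (21, 11),  |d|² = 562;  R = 8+5 = 13,  c = 562−13² = 393
v_rel = (7, 7),  |v_rel|² = 98;  v_rel·d = (7)·(21) + (7)·(11) = 224
98·t² − 448·t + 393 = 0  ⇒  m = 224² − 98·393 = 11662
m = 11662 > 0,  v_rel·d = 224 > 0  ⇒  inside

inside=yes margin=11662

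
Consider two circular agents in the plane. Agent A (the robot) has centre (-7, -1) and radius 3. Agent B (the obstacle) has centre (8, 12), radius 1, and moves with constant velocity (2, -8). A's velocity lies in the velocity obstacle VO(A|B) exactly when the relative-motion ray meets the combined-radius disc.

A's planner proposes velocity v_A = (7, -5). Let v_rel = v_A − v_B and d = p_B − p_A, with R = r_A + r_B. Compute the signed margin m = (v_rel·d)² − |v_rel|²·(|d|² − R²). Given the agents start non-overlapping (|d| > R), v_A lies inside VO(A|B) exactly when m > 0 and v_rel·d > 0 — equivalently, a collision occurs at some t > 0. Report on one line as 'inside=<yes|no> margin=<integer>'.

d = (15, 13),  |d|² = 394;  R = 3+1 = 4,  c = 394−4² = 378
v_rel = (5, 3),  |v_rel|² = 34;  v_rel·d = (5)·(15) + (3)·(13) = 114
34·t² − 228·t + 378 = 0  ⇒  m = 114² − 34·378 = 144
m = 144 > 0,  v_rel·d = 114 > 0  ⇒  inside

inside=yes margin=144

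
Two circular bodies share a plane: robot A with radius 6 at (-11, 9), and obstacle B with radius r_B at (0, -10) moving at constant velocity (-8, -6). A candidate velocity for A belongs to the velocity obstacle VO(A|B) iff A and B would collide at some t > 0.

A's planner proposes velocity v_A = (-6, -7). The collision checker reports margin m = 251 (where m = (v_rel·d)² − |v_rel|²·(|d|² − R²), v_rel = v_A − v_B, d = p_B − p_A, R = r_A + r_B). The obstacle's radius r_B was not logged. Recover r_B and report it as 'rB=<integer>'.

m = 251
d = (11, -19);  v_rel = (2, -1),  |v_rel|² = 5
v_rel×d = (2)·(-19) − (-1)·(11) = -27
since m = R²·5 − (-27)²:  R² = (729 + 251) / 5 = 196
R = √196 = 14  ⇒  r_B = 14 − 6 = 8

rB=8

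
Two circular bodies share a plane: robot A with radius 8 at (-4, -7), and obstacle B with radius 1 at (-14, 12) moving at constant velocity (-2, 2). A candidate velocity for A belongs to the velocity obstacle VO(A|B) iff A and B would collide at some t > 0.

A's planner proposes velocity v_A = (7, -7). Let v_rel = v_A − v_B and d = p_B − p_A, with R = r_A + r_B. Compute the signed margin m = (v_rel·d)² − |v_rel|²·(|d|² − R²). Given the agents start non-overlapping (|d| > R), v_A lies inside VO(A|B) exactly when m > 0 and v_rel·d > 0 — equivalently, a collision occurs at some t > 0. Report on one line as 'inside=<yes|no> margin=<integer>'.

d = (-10, 19),  |d|² = 461;  R = 8+1 = 9,  c = 461−9² = 380
v_rel = (9, -9),  |v_rel|² = 162;  v_rel·d = (9)·(-10) + (-9)·(19) = -261
162·t² + 522·t + 380 = 0  ⇒  m = (-261)² − 162·380 = 6561
m = 6561 > 0,  v_rel·d = -261 < 0  ⇒  outside

inside=no margin=6561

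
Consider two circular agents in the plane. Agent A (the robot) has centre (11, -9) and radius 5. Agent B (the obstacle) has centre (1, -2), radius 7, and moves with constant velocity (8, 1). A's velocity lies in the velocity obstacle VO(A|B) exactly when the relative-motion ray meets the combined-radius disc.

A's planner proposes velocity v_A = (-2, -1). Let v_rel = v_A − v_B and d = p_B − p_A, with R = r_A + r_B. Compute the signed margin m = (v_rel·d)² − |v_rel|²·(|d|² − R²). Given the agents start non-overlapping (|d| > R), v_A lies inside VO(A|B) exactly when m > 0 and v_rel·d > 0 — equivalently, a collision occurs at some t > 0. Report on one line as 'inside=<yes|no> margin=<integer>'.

d = (-10, 7),  |d|² = 149;  R = 5+7 = 12,  c = 149−12² = 5
v_rel = (-10, -2),  |v_rel|² = 104;  v_rel·d = (-10)·(-10) + (-2)·(7) = 86
104·t² − 172·t + 5 = 0  ⇒  m = 86² − 104·5 = 6876
m = 6876 > 0,  v_rel·d = 86 > 0  ⇒  inside

inside=yes margin=6876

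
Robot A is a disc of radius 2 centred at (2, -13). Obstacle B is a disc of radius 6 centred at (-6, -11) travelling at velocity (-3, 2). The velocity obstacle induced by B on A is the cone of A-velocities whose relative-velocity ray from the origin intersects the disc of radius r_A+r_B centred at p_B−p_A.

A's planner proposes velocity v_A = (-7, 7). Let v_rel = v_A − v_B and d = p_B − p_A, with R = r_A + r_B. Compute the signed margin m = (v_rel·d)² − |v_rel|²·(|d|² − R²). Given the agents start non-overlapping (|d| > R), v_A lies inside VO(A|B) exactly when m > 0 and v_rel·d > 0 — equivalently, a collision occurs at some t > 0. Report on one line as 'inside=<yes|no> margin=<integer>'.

d = (-8, 2),  |d|² = 68;  R = 2+6 = 8,  c = 68−8² = 4
v_rel = (-4, 5),  |v_rel|² = 41;  v_rel·d = (-4)·(-8) + (5)·(2) = 42
41·t² − 84·t + 4 = 0  ⇒  m = 42² − 41·4 = 1600
m = 1600 > 0,  v_rel·d = 42 > 0  ⇒  inside

inside=yes margin=1600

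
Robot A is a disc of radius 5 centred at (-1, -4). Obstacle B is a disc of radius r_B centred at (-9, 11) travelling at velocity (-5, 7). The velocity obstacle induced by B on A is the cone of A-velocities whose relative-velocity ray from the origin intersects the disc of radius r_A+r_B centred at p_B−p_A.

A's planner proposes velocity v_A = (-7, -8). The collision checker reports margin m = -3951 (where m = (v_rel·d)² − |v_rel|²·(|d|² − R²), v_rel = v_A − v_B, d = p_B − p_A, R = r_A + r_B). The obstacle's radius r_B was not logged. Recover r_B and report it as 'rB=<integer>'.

m = -3951
d = (-8, 15);  v_rel = (-2, -15),  |v_rel|² = 229
v_rel×d = (-2)·(15) − (-15)·(-8) = -150
since m = R²·229 − (-150)²:  R² = (22500 + -3951) / 229 = 81
R = √81 = 9  ⇒  r_B = 9 − 5 = 4

rB=4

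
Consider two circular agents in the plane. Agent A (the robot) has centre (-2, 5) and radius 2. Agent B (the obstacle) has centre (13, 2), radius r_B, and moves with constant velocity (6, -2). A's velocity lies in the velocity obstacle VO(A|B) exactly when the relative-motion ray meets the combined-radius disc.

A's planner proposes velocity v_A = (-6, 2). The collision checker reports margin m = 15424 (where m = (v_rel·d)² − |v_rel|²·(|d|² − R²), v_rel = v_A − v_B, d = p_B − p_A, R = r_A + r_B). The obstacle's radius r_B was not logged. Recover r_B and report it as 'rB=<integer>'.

m = 15424
d = (15, -3);  v_rel = (-12, 4),  |v_rel|² = 160
v_rel×d = (-12)·(-3) − (4)·(15) = -24
since m = R²·160 − (-24)²:  R² = (576 + 15424) / 160 = 100
R = √100 = 10  ⇒  r_B = 10 − 2 = 8

rB=8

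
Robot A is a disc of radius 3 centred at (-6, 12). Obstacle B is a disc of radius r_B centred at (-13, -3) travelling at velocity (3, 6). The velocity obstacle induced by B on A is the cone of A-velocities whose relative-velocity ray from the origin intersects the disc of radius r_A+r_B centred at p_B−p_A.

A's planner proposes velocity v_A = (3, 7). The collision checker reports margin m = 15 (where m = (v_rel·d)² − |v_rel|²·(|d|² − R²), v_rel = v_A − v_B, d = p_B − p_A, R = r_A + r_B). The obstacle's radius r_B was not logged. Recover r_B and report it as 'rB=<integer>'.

m = 15
d = (-7, -15);  v_rel = (0, 1),  |v_rel|² = 1
v_rel×d = (0)·(-15) − (1)·(-7) = 7
since m = R²·1 − 7²:  R² = (49 + 15) / 1 = 64
R = √64 = 8  ⇒  r_B = 8 − 3 = 5

rB=5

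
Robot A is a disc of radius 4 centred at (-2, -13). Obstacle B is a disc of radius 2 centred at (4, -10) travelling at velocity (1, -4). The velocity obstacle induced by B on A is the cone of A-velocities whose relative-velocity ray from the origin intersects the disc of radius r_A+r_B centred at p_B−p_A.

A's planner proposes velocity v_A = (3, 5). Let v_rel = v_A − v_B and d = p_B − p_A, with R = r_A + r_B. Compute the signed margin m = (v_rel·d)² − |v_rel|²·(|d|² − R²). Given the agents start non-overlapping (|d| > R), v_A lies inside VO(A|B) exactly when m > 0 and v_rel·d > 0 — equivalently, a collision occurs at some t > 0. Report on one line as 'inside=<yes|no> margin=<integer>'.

d = (6, 3),  |d|² = 45;  R = 4+2 = 6,  c = 45−6² = 9
v_rel = (2, 9),  |v_rel|² = 85;  v_rel·d = (2)·(6) + (9)·(3) = 39
85·t² − 78·t + 9 = 0  ⇒  m = 39² − 85·9 = 756
m = 756 > 0,  v_rel·d = 39 > 0  ⇒  inside

inside=yes margin=756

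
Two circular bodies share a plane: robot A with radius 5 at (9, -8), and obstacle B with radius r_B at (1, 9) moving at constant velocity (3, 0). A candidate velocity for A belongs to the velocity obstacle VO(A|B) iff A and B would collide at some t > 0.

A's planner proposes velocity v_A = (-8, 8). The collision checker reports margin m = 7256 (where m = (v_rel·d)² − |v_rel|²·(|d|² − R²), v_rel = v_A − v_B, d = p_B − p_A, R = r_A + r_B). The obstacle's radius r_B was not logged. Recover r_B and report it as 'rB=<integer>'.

m = 7256
d = (-8, 17);  v_rel = (-11, 8),  |v_rel|² = 185
v_rel×d = (-11)·(17) − (8)·(-8) = -123
since m = R²·185 − (-123)²:  R² = (15129 + 7256) / 185 = 121
R = √121 = 11  ⇒  r_B = 11 − 5 = 6

rB=6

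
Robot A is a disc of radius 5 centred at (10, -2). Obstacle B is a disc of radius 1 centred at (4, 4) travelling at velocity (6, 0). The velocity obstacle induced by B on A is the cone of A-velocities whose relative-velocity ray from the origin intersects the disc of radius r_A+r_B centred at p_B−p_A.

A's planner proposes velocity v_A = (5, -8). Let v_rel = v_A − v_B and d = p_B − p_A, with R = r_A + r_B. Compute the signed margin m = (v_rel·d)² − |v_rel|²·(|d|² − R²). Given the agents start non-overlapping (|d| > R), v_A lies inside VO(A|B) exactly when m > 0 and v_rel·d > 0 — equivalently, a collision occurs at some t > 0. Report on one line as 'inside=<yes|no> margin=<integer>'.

d = (-6, 6),  |d|² = 72;  R = 5+1 = 6,  c = 72−6² = 36
v_rel = (-1, -8),  |v_rel|² = 65;  v_rel·d = (-1)·(-6) + (-8)·(6) = -42
65·t² + 84·t + 36 = 0  ⇒  m = (-42)² − 65·36 = -576
m = -576 < 0,  v_rel·d = -42 < 0  ⇒  outside

inside=no margin=-576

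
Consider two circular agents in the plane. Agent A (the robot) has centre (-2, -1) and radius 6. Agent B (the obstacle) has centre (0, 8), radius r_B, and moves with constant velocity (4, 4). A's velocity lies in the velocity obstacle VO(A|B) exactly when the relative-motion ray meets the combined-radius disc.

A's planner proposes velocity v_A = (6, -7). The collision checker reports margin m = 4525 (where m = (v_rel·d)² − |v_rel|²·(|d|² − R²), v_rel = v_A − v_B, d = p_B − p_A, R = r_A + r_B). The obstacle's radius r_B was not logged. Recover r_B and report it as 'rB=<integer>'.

m = 4525
d = (2, 9);  v_rel = (2, -11),  |v_rel|² = 125
v_rel×d = (2)·(9) − (-11)·(2) = 40
since m = R²·125 − 40²:  R² = (1600 + 4525) / 125 = 49
R = √49 = 7  ⇒  r_B = 7 − 6 = 1

rB=1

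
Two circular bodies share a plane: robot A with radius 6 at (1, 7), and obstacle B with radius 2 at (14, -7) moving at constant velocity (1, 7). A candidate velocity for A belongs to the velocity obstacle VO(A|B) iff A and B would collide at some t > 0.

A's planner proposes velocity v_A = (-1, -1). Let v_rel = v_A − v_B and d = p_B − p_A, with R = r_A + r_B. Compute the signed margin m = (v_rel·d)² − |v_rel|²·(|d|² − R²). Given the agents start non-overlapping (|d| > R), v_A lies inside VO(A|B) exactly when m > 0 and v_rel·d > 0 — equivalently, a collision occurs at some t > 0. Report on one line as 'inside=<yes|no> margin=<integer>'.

d = (13, -14),  |d|² = 365;  R = 6+2 = 8,  c = 365−8² = 301
v_rel = (-2, -8),  |v_rel|² = 68;  v_rel·d = (-2)·(13) + (-8)·(-14) = 86
68·t² − 172·t + 301 = 0  ⇒  m = 86² − 68·301 = -13072
m = -13072 < 0,  v_rel·d = 86 > 0  ⇒  outside

inside=no margin=-13072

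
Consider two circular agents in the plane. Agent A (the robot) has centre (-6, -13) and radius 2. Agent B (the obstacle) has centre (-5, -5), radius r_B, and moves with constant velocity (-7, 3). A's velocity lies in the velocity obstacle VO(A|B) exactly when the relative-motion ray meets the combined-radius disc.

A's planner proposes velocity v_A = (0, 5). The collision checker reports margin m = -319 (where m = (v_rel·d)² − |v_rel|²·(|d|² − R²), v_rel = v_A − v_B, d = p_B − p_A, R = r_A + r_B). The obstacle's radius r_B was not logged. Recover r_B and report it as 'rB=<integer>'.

m = -319
d = (1, 8);  v_rel = (7, 2),  |v_rel|² = 53
v_rel×d = (7)·(8) − (2)·(1) = 54
since m = R²·53 − 54²:  R² = (2916 + -319) / 53 = 49
R = √49 = 7  ⇒  r_B = 7 − 2 = 5

rB=5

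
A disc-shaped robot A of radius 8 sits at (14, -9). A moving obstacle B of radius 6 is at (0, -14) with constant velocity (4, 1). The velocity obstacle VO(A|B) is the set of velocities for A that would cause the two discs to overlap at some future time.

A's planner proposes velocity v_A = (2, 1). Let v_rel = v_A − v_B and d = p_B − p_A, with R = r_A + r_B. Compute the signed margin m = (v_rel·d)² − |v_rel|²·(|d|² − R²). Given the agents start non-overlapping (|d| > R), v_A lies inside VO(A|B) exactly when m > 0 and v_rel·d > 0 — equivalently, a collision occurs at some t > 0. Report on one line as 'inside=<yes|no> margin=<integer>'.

d = (-14, -5),  |d|² = 221;  R = 8+6 = 14,  c = 221−14² = 25
v_rel = (-2, 0),  |v_rel|² = 4;  v_rel·d = (-2)·(-14) + (0)·(-5) = 28
4·t² − 56·t + 25 = 0  ⇒  m = 28² − 4·25 = 684
m = 684 > 0,  v_rel·d = 28 > 0  ⇒  inside

inside=yes margin=684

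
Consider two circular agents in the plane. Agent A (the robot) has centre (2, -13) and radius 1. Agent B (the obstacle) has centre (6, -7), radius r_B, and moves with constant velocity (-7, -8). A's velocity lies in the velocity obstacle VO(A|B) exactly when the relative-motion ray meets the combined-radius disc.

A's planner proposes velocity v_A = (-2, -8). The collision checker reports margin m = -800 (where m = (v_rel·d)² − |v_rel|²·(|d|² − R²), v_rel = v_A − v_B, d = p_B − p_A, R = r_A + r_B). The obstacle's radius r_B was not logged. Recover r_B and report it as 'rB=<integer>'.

m = -800
d = (4, 6);  v_rel = (5, 0),  |v_rel|² = 25
v_rel×d = (5)·(6) − (0)·(4) = 30
since m = R²·25 − 30²:  R² = (900 + -800) / 25 = 4
R = √4 = 2  ⇒  r_B = 2 − 1 = 1

rB=1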